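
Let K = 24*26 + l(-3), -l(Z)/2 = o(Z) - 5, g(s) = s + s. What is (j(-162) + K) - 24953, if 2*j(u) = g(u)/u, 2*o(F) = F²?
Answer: -24327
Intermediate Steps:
o(F) = F²/2
g(s) = 2*s
l(Z) = 10 - Z² (l(Z) = -2*(Z²/2 - 5) = -2*(-5 + Z²/2) = 10 - Z²)
j(u) = 1 (j(u) = ((2*u)/u)/2 = (½)*2 = 1)
K = 625 (K = 24*26 + (10 - 1*(-3)²) = 624 + (10 - 1*9) = 624 + (10 - 9) = 624 + 1 = 625)
(j(-162) + K) - 24953 = (1 + 625) - 24953 = 626 - 24953 = -24327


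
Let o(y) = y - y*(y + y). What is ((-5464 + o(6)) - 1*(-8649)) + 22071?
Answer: 25190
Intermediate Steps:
o(y) = y - 2*y² (o(y) = y - y*2*y = y - 2*y²)
((-5464 + o(6)) - 1*(-8649)) + 22071 = ((-5464 + 6*(1 - 2*6)) - 1*(-8649)) + 22071 = ((-5464 + 6*(1 - 12)) + 8649) + 22071 = ((-5464 + 6*(-11)) + 8649) + 22071 = ((-5464 - 66) + 8649) + 22071 = (-5530 + 8649) + 22071 = 3119 + 22071 = 25190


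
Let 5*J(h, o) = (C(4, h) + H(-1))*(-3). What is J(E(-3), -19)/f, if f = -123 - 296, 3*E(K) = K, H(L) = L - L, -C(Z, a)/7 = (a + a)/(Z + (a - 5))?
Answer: -21/2095 ≈ -0.010024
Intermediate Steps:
C(Z, a) = -14*a/(-5 + Z + a) (C(Z, a) = -7*(a + a)/(Z + (a - 5)) = -7*2*a/(Z + (-5 + a)) = -7*2*a/(-5 + Z + a) = -14*a/(-5 + Z + a))
H(L) = 0
E(K) = K/3
f = -419
J(h, o) = 42*h/(5*(-1 + h)) (J(h, o) = ((-14*h/(-5 + 4 + h) + 0)*(-3))/5 = ((-14*h/(-1 + h) + 0)*(-3))/5 = (-14*h/(-1 + h)*(-3))/5 = (42*h/(-1 + h))/5 = 42*h/(5*(-1 + h)))
J(E(-3), -19)/f = (42*((⅓)*(-3))/(5*(-1 + (⅓)*(-3))))/(-419) = ((42/5)*(-1)/(-1 - 1))*(-1/419) = ((42/5)*(-1)/(-2))*(-1/419) = ((42/5)*(-1)*(-½))*(-1/419) = (21/5)*(-1/419) = -21/2095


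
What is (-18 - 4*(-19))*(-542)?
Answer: -31436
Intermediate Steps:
(-18 - 4*(-19))*(-542) = (-18 + 76)*(-542) = 58*(-542) = -31436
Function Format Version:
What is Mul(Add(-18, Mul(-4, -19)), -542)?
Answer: -31436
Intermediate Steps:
Mul(Add(-18, Mul(-4, -19)), -542) = Mul(Add(-18, 76), -542) = Mul(58, -542) = -31436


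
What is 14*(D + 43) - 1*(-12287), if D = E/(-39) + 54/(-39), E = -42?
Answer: 167501/13 ≈ 12885.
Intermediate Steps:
D = -4/13 (D = -42/(-39) + 54/(-39) = -42*(-1/39) + 54*(-1/39) = 14/13 - 18/13 = -4/13 ≈ -0.30769)
14*(D + 43) - 1*(-12287) = 14*(-4/13 + 43) - 1*(-12287) = 14*(555/13) + 12287 = 7770/13 + 12287 = 167501/13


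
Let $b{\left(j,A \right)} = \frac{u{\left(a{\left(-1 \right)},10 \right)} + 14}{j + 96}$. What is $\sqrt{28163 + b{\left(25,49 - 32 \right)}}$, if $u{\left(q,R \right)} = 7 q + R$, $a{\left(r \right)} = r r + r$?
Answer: $\frac{\sqrt{3407747}}{11} \approx 167.82$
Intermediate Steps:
$a{\left(r \right)} = r + r^{2}$ ($a{\left(r \right)} = r^{2} + r = r + r^{2}$)
$u{\left(q,R \right)} = R + 7 q$
$b{\left(j,A \right)} = \frac{24}{96 + j}$ ($b{\left(j,A \right)} = \frac{\left(10 + 7 \left(- (1 - 1)\right)\right) + 14}{j + 96} = \frac{\left(10 + 7 \left(\left(-1\right) 0\right)\right) + 14}{96 + j} = \frac{\left(10 + 7 \cdot 0\right) + 14}{96 + j} = \frac{\left(10 + 0\right) + 14}{96 + j} = \frac{10 + 14}{96 + j} = \frac{24}{96 + j}$)
$\sqrt{28163 + b{\left(25,49 - 32 \right)}} = \sqrt{28163 + \frac{24}{96 + 25}} = \sqrt{28163 + \frac{24}{121}} = \sqrt{\frac{3407747}{121}} = \frac{\sqrt{3407747}}{11}$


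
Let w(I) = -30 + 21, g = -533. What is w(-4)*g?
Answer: 4797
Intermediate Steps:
w(I) = -9
w(-4)*g = -9*(-533) = 4797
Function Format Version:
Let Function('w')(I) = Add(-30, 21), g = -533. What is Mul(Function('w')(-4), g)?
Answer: 4797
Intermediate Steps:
Function('w')(I) = -9
Mul(Function('w')(-4), g) = Mul(-9, -533) = 4797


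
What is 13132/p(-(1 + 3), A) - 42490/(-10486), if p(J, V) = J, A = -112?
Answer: -2455932/749 ≈ -3278.9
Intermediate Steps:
13132/p(-(1 + 3), A) - 42490/(-10486) = 13132/((-(1 + 3))) - 42490/(-10486) = 13132/((-1*4)) - 42490*(-1/10486) = 13132/(-4) + 3035/749 = 13132*(-¼) + 3035/749 = -3283 + 3035/749 = -2455932/749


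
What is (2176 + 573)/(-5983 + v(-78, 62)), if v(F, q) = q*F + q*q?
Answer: -2749/6975 ≈ -0.39412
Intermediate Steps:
v(F, q) = q**2 + F*q (v(F, q) = F*q + q**2 = q**2 + F*q)
(2176 + 573)/(-5983 + v(-78, 62)) = (2176 + 573)/(-5983 + 62*(-78 + 62)) = 2749/(-5983 + 62*(-16)) = 2749/(-5983 - 992) = 2749/(-6975) = 2749*(-1/6975) = -2749/6975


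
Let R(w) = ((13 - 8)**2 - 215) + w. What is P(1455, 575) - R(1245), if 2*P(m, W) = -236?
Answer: -1173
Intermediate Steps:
P(m, W) = -118 (P(m, W) = (1/2)*(-236) = -118)
R(w) = -190 + w (R(w) = (5**2 - 215) + w = (25 - 215) + w = -190 + w)
P(1455, 575) - R(1245) = -118 - (-190 + 1245) = -118 - 1*1055 = -118 - 1055 = -1173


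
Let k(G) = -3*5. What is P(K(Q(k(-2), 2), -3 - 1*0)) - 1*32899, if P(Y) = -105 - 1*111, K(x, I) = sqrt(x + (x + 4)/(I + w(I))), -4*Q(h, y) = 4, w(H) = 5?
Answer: -33115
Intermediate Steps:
k(G) = -15
Q(h, y) = -1 (Q(h, y) = -1/4*4 = -1)
K(x, I) = sqrt(x + (4 + x)/(5 + I)) (K(x, I) = sqrt(x + (x + 4)/(I + 5)) = sqrt(x + (4 + x)/(5 + I)))
P(Y) = -216 (P(Y) = -105 - 111 = -216)
P(K(Q(k(-2), 2), -3 - 1*0)) - 1*32899 = -216 - 1*32899 = -216 - 32899 = -33115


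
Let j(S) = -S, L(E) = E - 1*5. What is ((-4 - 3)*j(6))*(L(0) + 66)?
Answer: 2562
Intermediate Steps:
L(E) = -5 + E (L(E) = E - 5 = -5 + E)
((-4 - 3)*j(6))*(L(0) + 66) = ((-4 - 3)*(-1*6))*((-5 + 0) + 66) = (-7*(-6))*(-5 + 66) = 42*61 = 2562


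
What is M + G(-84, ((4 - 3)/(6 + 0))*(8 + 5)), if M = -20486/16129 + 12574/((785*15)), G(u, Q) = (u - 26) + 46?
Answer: -12193231004/189918975 ≈ -64.202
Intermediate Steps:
G(u, Q) = 20 + u (G(u, Q) = (-26 + u) + 46 = 20 + u)
M = -38416604/189918975 (M = -20486*1/16129 + 12574/11775 = -20486/16129 + 12574*(1/11775) = -20486/16129 + 12574/11775 = -38416604/189918975 ≈ -0.20228)
M + G(-84, ((4 - 3)/(6 + 0))*(8 + 5)) = -38416604/189918975 + (20 - 84) = -38416604/189918975 - 64 = -12193231004/189918975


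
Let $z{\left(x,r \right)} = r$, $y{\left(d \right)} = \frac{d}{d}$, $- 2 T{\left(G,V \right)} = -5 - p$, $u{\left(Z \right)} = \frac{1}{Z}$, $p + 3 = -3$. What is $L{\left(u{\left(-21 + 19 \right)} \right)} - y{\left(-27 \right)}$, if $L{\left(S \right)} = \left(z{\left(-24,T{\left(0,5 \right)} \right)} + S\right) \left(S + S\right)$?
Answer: $0$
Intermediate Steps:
$p = -6$ ($p = -3 - 3 = -6$)
$T{\left(G,V \right)} = - \frac{1}{2}$ ($T{\left(G,V \right)} = - \frac{-5 - -6}{2} = - \frac{-5 + 6}{2} = \left(- \frac{1}{2}\right) 1 = - \frac{1}{2}$)
$y{\left(d \right)} = 1$
$L{\left(S \right)} = 2 S \left(- \frac{1}{2} + S\right)$ ($L{\left(S \right)} = \left(- \frac{1}{2} + S\right) \left(S + S\right) = \left(- \frac{1}{2} + S\right) 2 S = 2 S \left(- \frac{1}{2} + S\right)$)
$L{\left(u{\left(-21 + 19 \right)} \right)} - y{\left(-27 \right)} = \frac{-1 + \frac{2}{-21 + 19}}{-21 + 19} - 1 = \frac{-1 + \frac{2}{-2}}{-2} - 1 = - \frac{-1 + 2 \left(- \frac{1}{2}\right)}{2} - 1 = - \frac{-1 - 1}{2} - 1 = \left(- \frac{1}{2}\right) \left(-2\right) - 1 = 1 - 1 = 0$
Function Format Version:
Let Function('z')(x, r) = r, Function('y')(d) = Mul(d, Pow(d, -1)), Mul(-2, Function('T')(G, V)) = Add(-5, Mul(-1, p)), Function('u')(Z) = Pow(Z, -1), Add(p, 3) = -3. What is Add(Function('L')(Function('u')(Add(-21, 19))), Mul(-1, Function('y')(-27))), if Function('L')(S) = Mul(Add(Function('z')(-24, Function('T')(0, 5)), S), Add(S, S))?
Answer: 0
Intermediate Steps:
p = -6 (p = Add(-3, -3) = -6)
Function('T')(G, V) = Rational(-1, 2) (Function('T')(G, V) = Mul(Rational(-1, 2), Add(-5, Mul(-1, -6))) = Mul(Rational(-1, 2), Add(-5, 6)) = Mul(Rational(-1, 2), 1) = Rational(-1, 2))
Function('y')(d) = 1
Function('L')(S) = Mul(2, S, Add(Rational(-1, 2), S)) (Function('L')(S) = Mul(Add(Rational(-1, 2), S), Add(S, S)) = Mul(Add(Rational(-1, 2), S), Mul(2, S)) = Mul(2, S, Add(Rational(-1, 2), S)))
Add(Function('L')(Function('u')(Add(-21, 19))), Mul(-1, Function('y')(-27))) = Add(Mul(Pow(Add(-21, 19), -1), Add(-1, Mul(2, Pow(Add(-21, 19), -1)))), Mul(-1, 1)) = Add(Mul(Pow(-2, -1), Add(-1, Mul(2, Pow(-2, -1)))), -1) = Add(Mul(Rational(-1, 2), Add(-1, Mul(2, Rational(-1, 2)))), -1) = Add(Mul(Rational(-1, 2), Add(-1, -1)), -1) = Add(Mul(Rational(-1, 2), -2), -1) = Add(1, -1) = 0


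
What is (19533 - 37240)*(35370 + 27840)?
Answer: -1119259470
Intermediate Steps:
(19533 - 37240)*(35370 + 27840) = -17707*63210 = -1119259470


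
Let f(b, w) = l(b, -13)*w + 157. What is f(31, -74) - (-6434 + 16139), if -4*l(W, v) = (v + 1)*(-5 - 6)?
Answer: -7106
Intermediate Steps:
l(W, v) = 11/4 + 11*v/4 (l(W, v) = -(v + 1)*(-5 - 6)/4 = -(1 + v)*(-11)/4 = -(-11 - 11*v)/4 = 11/4 + 11*v/4)
f(b, w) = 157 - 33*w (f(b, w) = (11/4 + (11/4)*(-13))*w + 157 = (11/4 - 143/4)*w + 157 = -33*w + 157 = 157 - 33*w)
f(31, -74) - (-6434 + 16139) = (157 - 33*(-74)) - (-6434 + 16139) = (157 + 2442) - 1*9705 = 2599 - 9705 = -7106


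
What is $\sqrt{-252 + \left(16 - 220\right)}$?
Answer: $2 i \sqrt{114} \approx 21.354 i$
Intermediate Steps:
$\sqrt{-252 + \left(16 - 220\right)} = \sqrt{-252 - 204} = \sqrt{-456} = 2 i \sqrt{114}$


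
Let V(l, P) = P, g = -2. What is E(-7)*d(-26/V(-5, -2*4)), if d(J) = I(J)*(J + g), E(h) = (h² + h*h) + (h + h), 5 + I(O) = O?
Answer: -735/4 ≈ -183.75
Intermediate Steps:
I(O) = -5 + O
E(h) = 2*h + 2*h² (E(h) = (h² + h²) + 2*h = 2*h² + 2*h = 2*h + 2*h²)
d(J) = (-5 + J)*(-2 + J) (d(J) = (-5 + J)*(J - 2) = (-5 + J)*(-2 + J))
E(-7)*d(-26/V(-5, -2*4)) = (2*(-7)*(1 - 7))*((-5 - 26/((-2*4)))*(-2 - 26/((-2*4)))) = (2*(-7)*(-6))*((-5 - 26/(-8))*(-2 - 26/(-8))) = 84*((-5 - 26*(-⅛))*(-2 - 26*(-⅛))) = 84*((-5 + 13/4)*(-2 + 13/4)) = 84*(-7/4*5/4) = 84*(-35/16) = -735/4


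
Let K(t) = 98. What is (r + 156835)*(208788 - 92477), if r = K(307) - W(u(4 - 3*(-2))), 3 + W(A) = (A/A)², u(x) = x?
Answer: 18253266785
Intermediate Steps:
W(A) = -2 (W(A) = -3 + (A/A)² = -3 + 1² = -3 + 1 = -2)
r = 100 (r = 98 - 1*(-2) = 98 + 2 = 100)
(r + 156835)*(208788 - 92477) = (100 + 156835)*(208788 - 92477) = 156935*116311 = 18253266785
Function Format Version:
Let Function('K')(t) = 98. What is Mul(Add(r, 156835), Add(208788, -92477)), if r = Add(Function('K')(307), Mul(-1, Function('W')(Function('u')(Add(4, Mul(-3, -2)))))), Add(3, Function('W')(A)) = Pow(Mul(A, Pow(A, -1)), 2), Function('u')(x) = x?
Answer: 18253266785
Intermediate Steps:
Function('W')(A) = -2 (Function('W')(A) = Add(-3, Pow(Mul(A, Pow(A, -1)), 2)) = Add(-3, Pow(1, 2)) = Add(-3, 1) = -2)
r = 100 (r = Add(98, Mul(-1, -2)) = Add(98, 2) = 100)
Mul(Add(r, 156835), Add(208788, -92477)) = Mul(Add(100, 156835), Add(208788, -92477)) = Mul(156935, 116311) = 18253266785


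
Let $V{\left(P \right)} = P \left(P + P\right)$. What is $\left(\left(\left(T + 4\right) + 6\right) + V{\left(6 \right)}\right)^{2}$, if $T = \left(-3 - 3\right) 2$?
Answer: $4900$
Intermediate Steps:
$T = -12$ ($T = \left(-6\right) 2 = -12$)
$V{\left(P \right)} = 2 P^{2}$ ($V{\left(P \right)} = P 2 P = 2 P^{2}$)
$\left(\left(\left(T + 4\right) + 6\right) + V{\left(6 \right)}\right)^{2} = \left(\left(\left(-12 + 4\right) + 6\right) + 2 \cdot 6^{2}\right)^{2} = \left(\left(-8 + 6\right) + 2 \cdot 36\right)^{2} = \left(-2 + 72\right)^{2} = 70^{2} = 4900$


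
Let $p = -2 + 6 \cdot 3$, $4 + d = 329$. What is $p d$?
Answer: $5200$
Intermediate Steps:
$d = 325$ ($d = -4 + 329 = 325$)
$p = 16$ ($p = -2 + 18 = 16$)
$p d = 16 \cdot 325 = 5200$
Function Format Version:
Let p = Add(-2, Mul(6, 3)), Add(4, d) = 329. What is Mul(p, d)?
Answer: 5200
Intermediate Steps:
d = 325 (d = Add(-4, 329) = 325)
p = 16 (p = Add(-2, 18) = 16)
Mul(p, d) = Mul(16, 325) = 5200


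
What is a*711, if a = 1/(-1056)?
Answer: -237/352 ≈ -0.67330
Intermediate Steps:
a = -1/1056 ≈ -0.00094697
a*711 = -1/1056*711 = -237/352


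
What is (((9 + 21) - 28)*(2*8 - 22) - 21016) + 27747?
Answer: 6719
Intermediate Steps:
(((9 + 21) - 28)*(2*8 - 22) - 21016) + 27747 = ((30 - 28)*(16 - 22) - 21016) + 27747 = (2*(-6) - 21016) + 27747 = (-12 - 21016) + 27747 = -21028 + 27747 = 6719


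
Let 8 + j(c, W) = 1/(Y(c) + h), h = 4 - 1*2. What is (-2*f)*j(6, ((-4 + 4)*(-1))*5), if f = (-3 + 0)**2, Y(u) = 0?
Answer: 135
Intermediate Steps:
f = 9 (f = (-3)**2 = 9)
h = 2 (h = 4 - 2 = 2)
j(c, W) = -15/2 (j(c, W) = -8 + 1/(0 + 2) = -8 + 1/2 = -15/2)
(-2*f)*j(6, ((-4 + 4)*(-1))*5) = -2*9*(-15/2) = -18*(-15/2) = 135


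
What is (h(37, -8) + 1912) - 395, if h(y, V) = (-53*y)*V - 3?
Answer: 17202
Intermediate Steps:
h(y, V) = -3 - 53*V*y (h(y, V) = -53*V*y - 3 = -3 - 53*V*y)
(h(37, -8) + 1912) - 395 = ((-3 - 53*(-8)*37) + 1912) - 395 = ((-3 + 15688) + 1912) - 395 = (15685 + 1912) - 395 = 17597 - 395 = 17202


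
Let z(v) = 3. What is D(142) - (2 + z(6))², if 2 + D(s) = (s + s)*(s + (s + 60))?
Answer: 97669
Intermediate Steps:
D(s) = -2 + 2*s*(60 + 2*s) (D(s) = -2 + (s + s)*(s + (s + 60)) = -2 + (2*s)*(s + (60 + s)) = -2 + (2*s)*(60 + 2*s) = -2 + 2*s*(60 + 2*s))
D(142) - (2 + z(6))² = (-2 + 4*142² + 120*142) - (2 + 3)² = (-2 + 4*20164 + 17040) - 1*5² = (-2 + 80656 + 17040) - 1*25 = 97694 - 25 = 97669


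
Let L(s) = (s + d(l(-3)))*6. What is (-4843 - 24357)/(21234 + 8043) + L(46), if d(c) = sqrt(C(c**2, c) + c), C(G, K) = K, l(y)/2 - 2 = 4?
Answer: 8051252/29277 + 12*sqrt(6) ≈ 304.40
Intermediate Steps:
l(y) = 12 (l(y) = 4 + 2*4 = 4 + 8 = 12)
d(c) = sqrt(2)*sqrt(c) (d(c) = sqrt(c + c) = sqrt(2*c) = sqrt(2)*sqrt(c))
L(s) = 6*s + 12*sqrt(6) (L(s) = (s + sqrt(2)*sqrt(12))*6 = (s + sqrt(2)*(2*sqrt(3)))*6 = (s + 2*sqrt(6))*6 = 6*s + 12*sqrt(6))
(-4843 - 24357)/(21234 + 8043) + L(46) = (-4843 - 24357)/(21234 + 8043) + (6*46 + 12*sqrt(6)) = -29200/29277 + (276 + 12*sqrt(6)) = 8051252/29277 + 12*sqrt(6)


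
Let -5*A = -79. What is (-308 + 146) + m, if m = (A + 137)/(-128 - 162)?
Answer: -117832/725 ≈ -162.53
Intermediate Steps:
A = 79/5 (A = -⅕*(-79) = 79/5 ≈ 15.800)
m = -382/725 (m = (79/5 + 137)/(-128 - 162) = (764/5)/(-290) = (764/5)*(-1/290) = -382/725 ≈ -0.52690)
(-308 + 146) + m = (-308 + 146) - 382/725 = -162 - 382/725 = -117832/725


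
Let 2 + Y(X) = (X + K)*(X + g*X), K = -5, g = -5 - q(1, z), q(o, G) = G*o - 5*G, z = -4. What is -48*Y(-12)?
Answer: 195936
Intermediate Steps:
q(o, G) = -5*G + G*o
g = -21 (g = -5 - (-4)*(-5 + 1) = -5 - (-4)*(-4) = -5 - 1*16 = -5 - 16 = -21)
Y(X) = -2 - 20*X*(-5 + X) (Y(X) = -2 + (X - 5)*(X - 21*X) = -2 + (-5 + X)*(-20*X) = -2 - 20*X*(-5 + X))
-48*Y(-12) = -48*(-2 - 20*(-12)² + 100*(-12)) = -48*(-2 - 20*144 - 1200) = -48*(-2 - 2880 - 1200) = -48*(-4082) = 195936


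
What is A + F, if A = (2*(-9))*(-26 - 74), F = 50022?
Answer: 51822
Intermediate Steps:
A = 1800 (A = -18*(-100) = 1800)
A + F = 1800 + 50022 = 51822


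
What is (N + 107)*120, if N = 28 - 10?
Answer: 15000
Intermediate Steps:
N = 18
(N + 107)*120 = (18 + 107)*120 = 125*120 = 15000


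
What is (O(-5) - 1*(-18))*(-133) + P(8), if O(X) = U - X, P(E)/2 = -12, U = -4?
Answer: -2551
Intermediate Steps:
P(E) = -24 (P(E) = 2*(-12) = -24)
O(X) = -4 - X
(O(-5) - 1*(-18))*(-133) + P(8) = ((-4 - 1*(-5)) - 1*(-18))*(-133) - 24 = ((-4 + 5) + 18)*(-133) - 24 = (1 + 18)*(-133) - 24 = 19*(-133) - 24 = -2527 - 24 = -2551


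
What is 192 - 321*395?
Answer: -126603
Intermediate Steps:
192 - 321*395 = 192 - 126795 = -126603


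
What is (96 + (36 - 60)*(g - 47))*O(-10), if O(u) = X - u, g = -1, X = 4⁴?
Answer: 331968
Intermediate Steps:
X = 256
O(u) = 256 - u
(96 + (36 - 60)*(g - 47))*O(-10) = (96 + (36 - 60)*(-1 - 47))*(256 - 1*(-10)) = (96 - 24*(-48))*(256 + 10) = (96 + 1152)*266 = 1248*266 = 331968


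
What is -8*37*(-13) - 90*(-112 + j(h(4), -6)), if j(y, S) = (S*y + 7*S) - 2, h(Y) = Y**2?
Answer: 26528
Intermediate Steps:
j(y, S) = -2 + 7*S + S*y (j(y, S) = (7*S + S*y) - 2 = -2 + 7*S + S*y)
-8*37*(-13) - 90*(-112 + j(h(4), -6)) = -8*37*(-13) - 90*(-112 + (-2 + 7*(-6) - 6*4**2)) = -296*(-13) - 90*(-112 + (-2 - 42 - 6*16)) = 3848 - 90*(-112 + (-2 - 42 - 96)) = 3848 - 90*(-112 - 140) = 3848 - 90*(-252) = 3848 + 22680 = 26528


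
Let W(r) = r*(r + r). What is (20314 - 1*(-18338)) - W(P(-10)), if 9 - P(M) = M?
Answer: 37930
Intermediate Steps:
P(M) = 9 - M
W(r) = 2*r² (W(r) = r*(2*r) = 2*r²)
(20314 - 1*(-18338)) - W(P(-10)) = (20314 - 1*(-18338)) - 2*(9 - 1*(-10))² = (20314 + 18338) - 2*(9 + 10)² = 38652 - 2*19² = 38652 - 2*361 = 38652 - 1*722 = 38652 - 722 = 37930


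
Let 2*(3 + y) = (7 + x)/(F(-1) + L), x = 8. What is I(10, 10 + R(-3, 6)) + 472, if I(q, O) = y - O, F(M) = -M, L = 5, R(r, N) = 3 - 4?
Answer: 1845/4 ≈ 461.25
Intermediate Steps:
R(r, N) = -1
y = -7/4 (y = -3 + ((7 + 8)/(-1*(-1) + 5))/2 = -3 + (15/(1 + 5))/2 = -3 + (15/6)/2 = -3 + (15*(1/6))/2 = -3 + (1/2)*(5/2) = -3 + 5/4 = -7/4 ≈ -1.7500)
I(q, O) = -7/4 - O
I(10, 10 + R(-3, 6)) + 472 = (-7/4 - (10 - 1)) + 472 = (-7/4 - 1*9) + 472 = (-7/4 - 9) + 472 = -43/4 + 472 = 1845/4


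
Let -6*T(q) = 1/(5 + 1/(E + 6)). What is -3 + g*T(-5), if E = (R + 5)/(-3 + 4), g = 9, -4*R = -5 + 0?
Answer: -547/166 ≈ -3.2952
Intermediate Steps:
R = 5/4 (R = -(-5 + 0)/4 = -1/4*(-5) = 5/4 ≈ 1.2500)
E = 25/4 (E = (5/4 + 5)/(-3 + 4) = (25/4)/1 = (25/4)*1 = 25/4 ≈ 6.2500)
T(q) = -49/1494 (T(q) = -1/(6*(5 + 1/(25/4 + 6))) = -1/(6*(5 + 1/(49/4))) = -1/(6*(5 + 4/49)) = -1/(6*249/49) = -1/6*49/249 = -49/1494)
-3 + g*T(-5) = -3 + 9*(-49/1494) = -3 - 49/166 = -547/166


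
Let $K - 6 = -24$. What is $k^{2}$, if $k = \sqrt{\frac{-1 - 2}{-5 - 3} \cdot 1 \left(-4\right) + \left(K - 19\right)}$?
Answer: $- \frac{77}{2} \approx -38.5$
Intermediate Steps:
$K = -18$ ($K = 6 - 24 = -18$)
$k = \frac{i \sqrt{154}}{2}$ ($k = \sqrt{\frac{-1 - 2}{-5 - 3} \cdot 1 \left(-4\right) - 37} = \sqrt{- \frac{3}{-8} \left(-4\right) - 37} = \sqrt{\left(-3\right) \left(- \frac{1}{8}\right) \left(-4\right) - 37} = \sqrt{\frac{3}{8} \left(-4\right) - 37} = \sqrt{- \frac{3}{2} - 37} = \sqrt{- \frac{77}{2}} = \frac{i \sqrt{154}}{2} \approx 6.2048 i$)
$k^{2} = \left(\frac{i \sqrt{154}}{2}\right)^{2} = - \frac{77}{2}$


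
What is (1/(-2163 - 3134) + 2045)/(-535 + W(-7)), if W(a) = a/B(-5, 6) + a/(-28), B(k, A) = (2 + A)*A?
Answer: -519953472/136000475 ≈ -3.8232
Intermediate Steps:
B(k, A) = A*(2 + A)
W(a) = -5*a/336 (W(a) = a/((6*(2 + 6))) + a/(-28) = a/((6*8)) + a*(-1/28) = a/48 - a/28 = -5*a/336)
(1/(-2163 - 3134) + 2045)/(-535 + W(-7)) = (1/(-2163 - 3134) + 2045)/(-535 - 5/336*(-7)) = (1/(-5297) + 2045)/(-535 + 5/48) = (-1/5297 + 2045)/(-25675/48) = (10832364/5297)*(-48/25675) = -519953472/136000475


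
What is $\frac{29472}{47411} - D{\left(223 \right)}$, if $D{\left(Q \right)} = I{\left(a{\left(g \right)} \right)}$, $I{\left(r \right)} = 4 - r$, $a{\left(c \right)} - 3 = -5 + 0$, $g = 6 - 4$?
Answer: $- \frac{254994}{47411} \approx -5.3784$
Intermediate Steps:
$g = 2$ ($g = 6 - 4 = 2$)
$a{\left(c \right)} = -2$ ($a{\left(c \right)} = 3 + \left(-5 + 0\right) = 3 - 5 = -2$)
$D{\left(Q \right)} = 6$ ($D{\left(Q \right)} = 4 - -2 = 4 + 2 = 6$)
$\frac{29472}{47411} - D{\left(223 \right)} = \frac{29472}{47411} - 6 = - \frac{254994}{47411}$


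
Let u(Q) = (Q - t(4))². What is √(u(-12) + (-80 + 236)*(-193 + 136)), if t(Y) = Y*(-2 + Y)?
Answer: 2*I*√2123 ≈ 92.152*I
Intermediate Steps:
u(Q) = (-8 + Q)² (u(Q) = (Q - 4*(-2 + 4))² = (Q - 4*2)² = (Q - 1*8)² = (Q - 8)² = (-8 + Q)²)
√(u(-12) + (-80 + 236)*(-193 + 136)) = √((-8 - 12)² + (-80 + 236)*(-193 + 136)) = √((-20)² + 156*(-57)) = √(400 - 8892) = √(-8492) = 2*I*√2123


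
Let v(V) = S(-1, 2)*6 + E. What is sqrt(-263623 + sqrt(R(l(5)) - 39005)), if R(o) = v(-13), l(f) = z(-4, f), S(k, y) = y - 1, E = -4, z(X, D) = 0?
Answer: sqrt(-263623 + I*sqrt(39003)) ≈ 0.192 + 513.44*I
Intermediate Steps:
S(k, y) = -1 + y
l(f) = 0
v(V) = 2 (v(V) = (-1 + 2)*6 - 4 = 1*6 - 4 = 6 - 4 = 2)
R(o) = 2
sqrt(-263623 + sqrt(R(l(5)) - 39005)) = sqrt(-263623 + sqrt(2 - 39005)) = sqrt(-263623 + sqrt(-39003)) = sqrt(-263623 + I*sqrt(39003))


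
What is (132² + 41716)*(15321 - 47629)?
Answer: -1910695120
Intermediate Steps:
(132² + 41716)*(15321 - 47629) = (17424 + 41716)*(-32308) = 59140*(-32308) = -1910695120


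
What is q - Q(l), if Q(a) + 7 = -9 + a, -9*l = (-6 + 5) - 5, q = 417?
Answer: 1297/3 ≈ 432.33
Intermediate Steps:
l = ⅔ (l = -((-6 + 5) - 5)/9 = -(-1 - 5)/9 = -⅑*(-6) = ⅔ ≈ 0.66667)
Q(a) = -16 + a (Q(a) = -7 + (-9 + a) = -16 + a)
q - Q(l) = 417 - (-16 + ⅔) = 417 - 1*(-46/3) = 417 + 46/3 = 1297/3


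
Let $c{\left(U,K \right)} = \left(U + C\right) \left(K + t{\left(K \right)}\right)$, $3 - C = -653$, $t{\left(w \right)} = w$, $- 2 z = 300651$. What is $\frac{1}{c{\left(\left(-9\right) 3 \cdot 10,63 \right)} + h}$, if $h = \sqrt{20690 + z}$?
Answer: $\frac{97272}{4731180263} - \frac{i \sqrt{518542}}{4731180263} \approx 2.056 \cdot 10^{-5} - 1.522 \cdot 10^{-7} i$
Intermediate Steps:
$z = - \frac{300651}{2}$ ($z = \left(- \frac{1}{2}\right) 300651 = - \frac{300651}{2} \approx -1.5033 \cdot 10^{5}$)
$h = \frac{i \sqrt{518542}}{2}$ ($h = \sqrt{20690 - \frac{300651}{2}} = \sqrt{- \frac{259271}{2}} = \frac{i \sqrt{518542}}{2} \approx 360.05 i$)
$C = 656$ ($C = 3 - -653 = 3 + 653 = 656$)
$c{\left(U,K \right)} = 2 K \left(656 + U\right)$ ($c{\left(U,K \right)} = \left(U + 656\right) \left(K + K\right) = \left(656 + U\right) 2 K = 2 K \left(656 + U\right)$)
$\frac{1}{c{\left(\left(-9\right) 3 \cdot 10,63 \right)} + h} = \frac{1}{2 \cdot 63 \left(656 + \left(-9\right) 3 \cdot 10\right) + \frac{i \sqrt{518542}}{2}} = \frac{1}{2 \cdot 63 \left(656 - 270\right) + \frac{i \sqrt{518542}}{2}} = \frac{1}{2 \cdot 63 \cdot 386 + \frac{i \sqrt{518542}}{2}} = \frac{1}{48636 + \frac{i \sqrt{518542}}{2}}$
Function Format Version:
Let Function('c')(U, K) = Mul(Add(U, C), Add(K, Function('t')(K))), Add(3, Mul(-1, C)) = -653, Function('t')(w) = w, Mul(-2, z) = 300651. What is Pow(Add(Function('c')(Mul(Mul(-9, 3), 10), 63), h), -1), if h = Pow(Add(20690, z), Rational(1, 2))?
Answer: Add(Rational(97272, 4731180263), Mul(Rational(-1, 4731180263), I, Pow(518542, Rational(1, 2)))) ≈ Add(2.0560e-5, Mul(-1.5220e-7, I))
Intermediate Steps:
z = Rational(-300651, 2) (z = Mul(Rational(-1, 2), 300651) = Rational(-300651, 2) ≈ -1.5033e+5)
h = Mul(Rational(1, 2), I, Pow(518542, Rational(1, 2))) (h = Pow(Add(20690, Rational(-300651, 2)), Rational(1, 2)) = Pow(Rational(-259271, 2), Rational(1, 2)) = Mul(Rational(1, 2), I, Pow(518542, Rational(1, 2))) ≈ Mul(360.05, I))
C = 656 (C = Add(3, Mul(-1, -653)) = Add(3, 653) = 656)
Function('c')(U, K) = Mul(2, K, Add(656, U)) (Function('c')(U, K) = Mul(Add(U, 656), Add(K, K)) = Mul(Add(656, U), Mul(2, K)) = Mul(2, K, Add(656, U)))
Pow(Add(Function('c')(Mul(Mul(-9, 3), 10), 63), h), -1) = Pow(Add(Mul(2, 63, Add(656, Mul(Mul(-9, 3), 10))), Mul(Rational(1, 2), I, Pow(518542, Rational(1, 2)))), -1) = Pow(Add(Mul(2, 63, Add(656, Mul(-27, 10))), Mul(Rational(1, 2), I, Pow(518542, Rational(1, 2)))), -1) = Pow(Add(Mul(2, 63, Add(656, -270)), Mul(Rational(1, 2), I, Pow(518542, Rational(1, 2)))), -1) = Pow(Add(Mul(2, 63, 386), Mul(Rational(1, 2), I, Pow(518542, Rational(1, 2)))), -1) = Pow(Add(48636, Mul(Rational(1, 2), I, Pow(518542, Rational(1, 2)))), -1)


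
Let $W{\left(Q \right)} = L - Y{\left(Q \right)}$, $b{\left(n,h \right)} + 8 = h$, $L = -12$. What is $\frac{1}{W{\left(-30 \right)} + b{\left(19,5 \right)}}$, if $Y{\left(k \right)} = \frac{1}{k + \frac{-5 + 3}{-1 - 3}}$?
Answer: $- \frac{59}{883} \approx -0.066818$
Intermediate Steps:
$b{\left(n,h \right)} = -8 + h$
$Y{\left(k \right)} = \frac{1}{\frac{1}{2} + k}$ ($Y{\left(k \right)} = \frac{1}{k - \frac{2}{-4}} = \frac{1}{k - - \frac{1}{2}} = \frac{1}{k + \frac{1}{2}} = \frac{1}{\frac{1}{2} + k}$)
$W{\left(Q \right)} = -12 - \frac{2}{1 + 2 Q}$
$\frac{1}{W{\left(-30 \right)} + b{\left(19,5 \right)}} = \frac{1}{\frac{2 \left(-7 - -360\right)}{1 + 2 \left(-30\right)} + \left(-8 + 5\right)} = \frac{1}{\frac{2 \left(-7 + 360\right)}{1 - 60} - 3} = \frac{1}{2 \frac{1}{-59} \cdot 353 - 3} = \frac{1}{2 \left(- \frac{1}{59}\right) 353 - 3} = \frac{1}{- \frac{706}{59} - 3} = \frac{1}{- \frac{883}{59}} = - \frac{59}{883}$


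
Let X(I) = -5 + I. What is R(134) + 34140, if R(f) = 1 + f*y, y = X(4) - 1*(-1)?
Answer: 34141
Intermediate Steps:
y = 0 (y = (-5 + 4) - 1*(-1) = -1 + 1 = 0)
R(f) = 1 (R(f) = 1 + f*0 = 1 + 0 = 1)
R(134) + 34140 = 1 + 34140 = 34141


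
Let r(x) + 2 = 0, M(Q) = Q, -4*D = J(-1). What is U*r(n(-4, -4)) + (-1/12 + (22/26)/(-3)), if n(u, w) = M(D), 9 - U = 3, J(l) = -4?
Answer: -643/52 ≈ -12.365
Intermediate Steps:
D = 1 (D = -1/4*(-4) = 1)
U = 6 (U = 9 - 1*3 = 9 - 3 = 6)
n(u, w) = 1
r(x) = -2 (r(x) = -2 + 0 = -2)
U*r(n(-4, -4)) + (-1/12 + (22/26)/(-3)) = 6*(-2) + (-1/12 + (22/26)/(-3)) = -12 + (-1*1/12 + (22*(1/26))*(-1/3)) = -12 + (-1/12 + (11/13)*(-1/3)) = -12 + (-1/12 - 11/39) = -12 - 19/52 = -643/52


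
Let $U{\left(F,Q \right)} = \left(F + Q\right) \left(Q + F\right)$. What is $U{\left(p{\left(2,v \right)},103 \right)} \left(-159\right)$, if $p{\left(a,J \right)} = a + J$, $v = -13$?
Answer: $-1345776$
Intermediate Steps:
$p{\left(a,J \right)} = J + a$
$U{\left(F,Q \right)} = \left(F + Q\right)^{2}$ ($U{\left(F,Q \right)} = \left(F + Q\right) \left(F + Q\right) = \left(F + Q\right)^{2}$)
$U{\left(p{\left(2,v \right)},103 \right)} \left(-159\right) = \left(\left(-13 + 2\right) + 103\right)^{2} \left(-159\right) = \left(-11 + 103\right)^{2} \left(-159\right) = 92^{2} \left(-159\right) = 8464 \left(-159\right) = -1345776$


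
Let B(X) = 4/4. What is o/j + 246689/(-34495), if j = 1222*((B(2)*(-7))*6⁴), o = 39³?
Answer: -7797255031/1089490080 ≈ -7.1568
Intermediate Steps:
B(X) = 1 (B(X) = 4*(¼) = 1)
o = 59319
j = -11085984 (j = 1222*((1*(-7))*6⁴) = 1222*(-7*1296) = 1222*(-9072) = -11085984)
o/j + 246689/(-34495) = 59319/(-11085984) + 246689/(-34495) = 59319*(-1/11085984) + 246689*(-1/34495) = -169/31584 - 246689/34495 = -7797255031/1089490080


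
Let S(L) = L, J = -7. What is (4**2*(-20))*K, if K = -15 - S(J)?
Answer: 2560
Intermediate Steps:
K = -8 (K = -15 - 1*(-7) = -15 + 7 = -8)
(4**2*(-20))*K = (4**2*(-20))*(-8) = (16*(-20))*(-8) = -320*(-8) = 2560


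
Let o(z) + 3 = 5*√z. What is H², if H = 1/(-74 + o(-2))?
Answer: I/(770*√2 + 5879*I) ≈ 0.00016445 + 3.0461e-5*I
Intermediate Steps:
o(z) = -3 + 5*√z
H = 1/(-77 + 5*I*√2) (H = 1/(-74 + (-3 + 5*√(-2))) = 1/(-74 + (-3 + 5*(I*√2))) = 1/(-74 + (-3 + 5*I*√2)) = 1/(-77 + 5*I*√2) ≈ -0.012878 - 0.0011827*I)
H² = (-77/5979 - 5*I*√2/5979)²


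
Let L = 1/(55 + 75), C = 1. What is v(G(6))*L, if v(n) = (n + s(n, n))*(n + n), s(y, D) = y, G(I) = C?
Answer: 2/65 ≈ 0.030769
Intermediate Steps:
L = 1/130 ≈ 0.0076923
G(I) = 1
v(n) = 4*n² (v(n) = (n + n)*(n + n) = (2*n)*(2*n) = 4*n²)
v(G(6))*L = (4*1²)*(1/130) = (4*1)*(1/130) = 4*(1/130) = 2/65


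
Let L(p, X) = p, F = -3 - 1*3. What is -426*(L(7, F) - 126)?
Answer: 50694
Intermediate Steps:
F = -6 (F = -3 - 3 = -6)
-426*(L(7, F) - 126) = -426*(7 - 126) = -426*(-119) = 50694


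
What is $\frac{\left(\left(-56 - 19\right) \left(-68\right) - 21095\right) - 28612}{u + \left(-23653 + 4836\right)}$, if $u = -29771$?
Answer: $\frac{14869}{16196} \approx 0.91807$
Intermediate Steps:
$\frac{\left(\left(-56 - 19\right) \left(-68\right) - 21095\right) - 28612}{u + \left(-23653 + 4836\right)} = \frac{\left(\left(-56 - 19\right) \left(-68\right) - 21095\right) - 28612}{-29771 + \left(-23653 + 4836\right)} = \frac{\left(\left(-75\right) \left(-68\right) - 21095\right) - 28612}{-29771 - 18817} = \frac{\left(5100 - 21095\right) - 28612}{-48588} = \left(-15995 - 28612\right) \left(- \frac{1}{48588}\right) = \left(-44607\right) \left(- \frac{1}{48588}\right) = \frac{14869}{16196}$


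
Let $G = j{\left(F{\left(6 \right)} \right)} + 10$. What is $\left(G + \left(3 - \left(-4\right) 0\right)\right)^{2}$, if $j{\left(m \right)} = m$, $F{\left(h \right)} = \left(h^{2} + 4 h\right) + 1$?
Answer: $5476$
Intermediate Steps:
$F{\left(h \right)} = 1 + h^{2} + 4 h$
$G = 71$ ($G = \left(1 + 6^{2} + 4 \cdot 6\right) + 10 = \left(1 + 36 + 24\right) + 10 = 61 + 10 = 71$)
$\left(G + \left(3 - \left(-4\right) 0\right)\right)^{2} = \left(71 + \left(3 - \left(-4\right) 0\right)\right)^{2} = \left(71 + \left(3 - 0\right)\right)^{2} = \left(71 + \left(3 + 0\right)\right)^{2} = \left(71 + 3\right)^{2} = 74^{2} = 5476$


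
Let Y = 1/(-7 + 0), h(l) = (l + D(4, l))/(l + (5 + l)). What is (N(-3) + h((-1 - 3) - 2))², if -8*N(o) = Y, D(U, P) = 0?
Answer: 49/64 ≈ 0.76563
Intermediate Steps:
h(l) = l/(5 + 2*l) (h(l) = (l + 0)/(l + (5 + l)) = l/(5 + 2*l))
Y = -⅐ (Y = 1/(-7) = -⅐ ≈ -0.14286)
N(o) = 1/56 (N(o) = -⅛*(-⅐) = 1/56)
(N(-3) + h((-1 - 3) - 2))² = (1/56 + ((-1 - 3) - 2)/(5 + 2*((-1 - 3) - 2)))² = (1/56 + (-4 - 2)/(5 + 2*(-4 - 2)))² = (1/56 - 6/(5 + 2*(-6)))² = (1/56 - 6/(5 - 12))² = (1/56 - 6/(-7))² = (1/56 - 6*(-⅐))² = (1/56 + 6/7)² = (7/8)² = 49/64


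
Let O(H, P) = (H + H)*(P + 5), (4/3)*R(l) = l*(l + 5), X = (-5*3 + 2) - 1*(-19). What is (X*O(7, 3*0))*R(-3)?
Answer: -1890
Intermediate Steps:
X = 6 (X = (-15 + 2) + 19 = -13 + 19 = 6)
R(l) = 3*l*(5 + l)/4 (R(l) = 3*(l*(l + 5))/4 = 3*(l*(5 + l))/4 = 3*l*(5 + l)/4)
O(H, P) = 2*H*(5 + P) (O(H, P) = (2*H)*(5 + P) = 2*H*(5 + P))
(X*O(7, 3*0))*R(-3) = (6*(2*7*(5 + 3*0)))*((¾)*(-3)*(5 - 3)) = (6*(2*7*(5 + 0)))*((¾)*(-3)*2) = (6*(2*7*5))*(-9/2) = (6*70)*(-9/2) = 420*(-9/2) = -1890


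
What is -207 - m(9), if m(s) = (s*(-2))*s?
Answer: -45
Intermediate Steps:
m(s) = -2*s² (m(s) = (-2*s)*s = -2*s²)
-207 - m(9) = -207 - (-2)*9² = -207 - (-2)*81 = -207 - 1*(-162) = -207 + 162 = -45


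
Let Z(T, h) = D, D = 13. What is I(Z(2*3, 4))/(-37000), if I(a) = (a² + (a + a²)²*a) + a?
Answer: -215397/18500 ≈ -11.643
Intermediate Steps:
Z(T, h) = 13
I(a) = a + a² + a*(a + a²)² (I(a) = (a² + a*(a + a²)²) + a = a + a² + a*(a + a²)²)
I(Z(2*3, 4))/(-37000) = (13*(1 + 13 + 13²*(1 + 13)²))/(-37000) = (13*(1 + 13 + 169*14²))*(-1/37000) = (13*(1 + 13 + 169*196))*(-1/37000) = (13*(1 + 13 + 33124))*(-1/37000) = (13*33138)*(-1/37000) = 430794*(-1/37000) = -215397/18500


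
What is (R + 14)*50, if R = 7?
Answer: 1050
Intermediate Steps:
(R + 14)*50 = (7 + 14)*50 = 21*50 = 1050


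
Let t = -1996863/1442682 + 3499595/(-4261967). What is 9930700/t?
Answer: -20353509467936088600/4519788974437 ≈ -4.5032e+6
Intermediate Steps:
t = -4519788974437/2049554358498 (t = -1996863*1/1442682 + 3499595*(-1/4261967) = -665621/480894 - 3499595/4261967 = -4519788974437/2049554358498 ≈ -2.2053)
9930700/t = 9930700/(-4519788974437/2049554358498) = 9930700*(-2049554358498/4519788974437) = -20353509467936088600/4519788974437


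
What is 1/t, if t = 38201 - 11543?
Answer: 1/26658 ≈ 3.7512e-5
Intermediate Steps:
t = 26658
1/t = 1/26658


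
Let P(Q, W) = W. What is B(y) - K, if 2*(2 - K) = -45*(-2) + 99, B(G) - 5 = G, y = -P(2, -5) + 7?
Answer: 219/2 ≈ 109.50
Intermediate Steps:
y = 12 (y = -1*(-5) + 7 = 5 + 7 = 12)
B(G) = 5 + G
K = -185/2 (K = 2 - (-45*(-2) + 99)/2 = 2 - (90 + 99)/2 = 2 - 1/2*189 = 2 - 189/2 = -185/2 ≈ -92.500)
B(y) - K = (5 + 12) - 1*(-185/2) = 17 + 185/2 = 219/2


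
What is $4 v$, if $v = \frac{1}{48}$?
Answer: $\frac{1}{12} \approx 0.083333$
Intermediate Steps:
$v = \frac{1}{48} \approx 0.020833$
$4 v = 4 \cdot \frac{1}{48} = \frac{1}{12}$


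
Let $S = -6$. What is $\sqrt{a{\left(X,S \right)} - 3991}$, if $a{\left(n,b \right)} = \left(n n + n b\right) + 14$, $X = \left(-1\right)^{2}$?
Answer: $i \sqrt{3982} \approx 63.103 i$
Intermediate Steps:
$X = 1$
$a{\left(n,b \right)} = 14 + n^{2} + b n$ ($a{\left(n,b \right)} = \left(n^{2} + b n\right) + 14 = 14 + n^{2} + b n$)
$\sqrt{a{\left(X,S \right)} - 3991} = \sqrt{\left(14 + 1^{2} - 6\right) - 3991} = \sqrt{\left(14 + 1 - 6\right) - 3991} = \sqrt{9 - 3991} = \sqrt{-3982} = i \sqrt{3982}$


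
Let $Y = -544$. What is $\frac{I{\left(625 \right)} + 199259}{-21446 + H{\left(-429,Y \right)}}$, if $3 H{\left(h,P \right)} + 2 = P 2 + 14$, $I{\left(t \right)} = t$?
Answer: $- \frac{299826}{32707} \approx -9.167$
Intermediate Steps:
$H{\left(h,P \right)} = 4 + \frac{2 P}{3}$ ($H{\left(h,P \right)} = - \frac{2}{3} + \frac{P 2 + 14}{3} = - \frac{2}{3} + \frac{2 P + 14}{3} = - \frac{2}{3} + \frac{14 + 2 P}{3} = - \frac{2}{3} + \left(\frac{14}{3} + \frac{2 P}{3}\right) = 4 + \frac{2 P}{3}$)
$\frac{I{\left(625 \right)} + 199259}{-21446 + H{\left(-429,Y \right)}} = \frac{625 + 199259}{-21446 + \left(4 + \frac{2}{3} \left(-544\right)\right)} = \frac{199884}{-21446 + \left(4 - \frac{1088}{3}\right)} = \frac{199884}{-21446 - \frac{1076}{3}} = \frac{199884}{- \frac{65414}{3}} = 199884 \left(- \frac{3}{65414}\right) = - \frac{299826}{32707}$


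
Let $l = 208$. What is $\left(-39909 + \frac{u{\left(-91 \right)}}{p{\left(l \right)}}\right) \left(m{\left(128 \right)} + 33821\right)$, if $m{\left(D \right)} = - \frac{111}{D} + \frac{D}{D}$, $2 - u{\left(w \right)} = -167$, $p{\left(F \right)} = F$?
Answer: $- \frac{2764267744755}{2048} \approx -1.3497 \cdot 10^{9}$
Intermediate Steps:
$u{\left(w \right)} = 169$ ($u{\left(w \right)} = 2 - -167 = 2 + 167 = 169$)
$m{\left(D \right)} = 1 - \frac{111}{D}$ ($m{\left(D \right)} = - \frac{111}{D} + 1 = 1 - \frac{111}{D}$)
$\left(-39909 + \frac{u{\left(-91 \right)}}{p{\left(l \right)}}\right) \left(m{\left(128 \right)} + 33821\right) = \left(-39909 + \frac{169}{208}\right) \left(\frac{-111 + 128}{128} + 33821\right) = \left(-39909 + 169 \cdot \frac{1}{208}\right) \left(\frac{1}{128} \cdot 17 + 33821\right) = \left(-39909 + \frac{13}{16}\right) \left(\frac{17}{128} + 33821\right) = \left(- \frac{638531}{16}\right) \frac{4329105}{128} = - \frac{2764267744755}{2048}$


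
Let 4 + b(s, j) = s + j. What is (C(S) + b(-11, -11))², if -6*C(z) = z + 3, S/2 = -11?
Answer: 18769/36 ≈ 521.36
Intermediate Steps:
S = -22 (S = 2*(-11) = -22)
C(z) = -½ - z/6 (C(z) = -(z + 3)/6 = -(3 + z)/6 = -½ - z/6)
b(s, j) = -4 + j + s (b(s, j) = -4 + (s + j) = -4 + (j + s) = -4 + j + s)
(C(S) + b(-11, -11))² = ((-½ - ⅙*(-22)) + (-4 - 11 - 11))² = ((-½ + 11/3) - 26)² = (19/6 - 26)² = (-137/6)² = 18769/36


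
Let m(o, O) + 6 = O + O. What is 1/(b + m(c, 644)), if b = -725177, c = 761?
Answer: -1/723895 ≈ -1.3814e-6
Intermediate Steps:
m(o, O) = -6 + 2*O (m(o, O) = -6 + (O + O) = -6 + 2*O)
1/(b + m(c, 644)) = 1/(-725177 + (-6 + 2*644)) = 1/(-725177 + (-6 + 1288)) = 1/(-725177 + 1282) = 1/(-723895) = -1/723895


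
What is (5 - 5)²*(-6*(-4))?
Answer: 0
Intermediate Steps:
(5 - 5)²*(-6*(-4)) = 0²*24 = 0*24 = 0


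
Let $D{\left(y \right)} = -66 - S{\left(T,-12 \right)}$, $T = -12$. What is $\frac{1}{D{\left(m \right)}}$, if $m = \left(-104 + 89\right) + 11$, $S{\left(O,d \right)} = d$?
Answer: $- \frac{1}{54} \approx -0.018519$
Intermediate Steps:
$m = -4$ ($m = -15 + 11 = -4$)
$D{\left(y \right)} = -54$ ($D{\left(y \right)} = -66 - -12 = -66 + 12 = -54$)
$\frac{1}{D{\left(m \right)}} = \frac{1}{-54} = - \frac{1}{54}$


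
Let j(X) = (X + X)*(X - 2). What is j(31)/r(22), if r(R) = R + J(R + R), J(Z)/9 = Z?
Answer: 899/209 ≈ 4.3014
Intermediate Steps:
j(X) = 2*X*(-2 + X) (j(X) = (2*X)*(-2 + X) = 2*X*(-2 + X))
J(Z) = 9*Z
r(R) = 19*R (r(R) = R + 9*(R + R) = R + 9*(2*R) = R + 18*R = 19*R)
j(31)/r(22) = (2*31*(-2 + 31))/((19*22)) = (2*31*29)/418 = 1798*(1/418) = 899/209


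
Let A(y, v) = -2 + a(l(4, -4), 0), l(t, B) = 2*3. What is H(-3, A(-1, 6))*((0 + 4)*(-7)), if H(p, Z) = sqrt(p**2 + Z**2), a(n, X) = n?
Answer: -140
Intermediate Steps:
l(t, B) = 6
A(y, v) = 4 (A(y, v) = -2 + 6 = 4)
H(p, Z) = sqrt(Z**2 + p**2)
H(-3, A(-1, 6))*((0 + 4)*(-7)) = sqrt(4**2 + (-3)**2)*((0 + 4)*(-7)) = sqrt(16 + 9)*(4*(-7)) = sqrt(25)*(-28) = 5*(-28) = -140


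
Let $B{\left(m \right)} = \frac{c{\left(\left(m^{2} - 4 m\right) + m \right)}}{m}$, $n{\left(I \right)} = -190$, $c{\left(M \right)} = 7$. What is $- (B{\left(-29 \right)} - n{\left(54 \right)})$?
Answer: $- \frac{5503}{29} \approx -189.76$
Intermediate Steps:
$B{\left(m \right)} = \frac{7}{m}$
$- (B{\left(-29 \right)} - n{\left(54 \right)}) = - (\frac{7}{-29} - -190) = - (7 \left(- \frac{1}{29}\right) + 190) = - (- \frac{7}{29} + 190) = \left(-1\right) \frac{5503}{29} = - \frac{5503}{29}$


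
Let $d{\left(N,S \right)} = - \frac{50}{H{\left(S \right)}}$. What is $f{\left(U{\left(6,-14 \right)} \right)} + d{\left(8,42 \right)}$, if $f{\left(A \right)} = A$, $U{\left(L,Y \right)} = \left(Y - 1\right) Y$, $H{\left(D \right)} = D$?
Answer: $\frac{4385}{21} \approx 208.81$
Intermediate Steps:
$d{\left(N,S \right)} = - \frac{50}{S}$
$U{\left(L,Y \right)} = Y \left(-1 + Y\right)$ ($U{\left(L,Y \right)} = \left(-1 + Y\right) Y = Y \left(-1 + Y\right)$)
$f{\left(U{\left(6,-14 \right)} \right)} + d{\left(8,42 \right)} = - 14 \left(-1 - 14\right) - \frac{50}{42} = \left(-14\right) \left(-15\right) - \frac{25}{21} = 210 - \frac{25}{21} = \frac{4385}{21}$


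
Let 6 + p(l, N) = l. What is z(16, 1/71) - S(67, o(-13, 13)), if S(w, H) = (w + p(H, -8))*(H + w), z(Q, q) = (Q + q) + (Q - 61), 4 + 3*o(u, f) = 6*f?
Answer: -5036447/639 ≈ -7881.8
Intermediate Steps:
o(u, f) = -4/3 + 2*f (o(u, f) = -4/3 + (6*f)/3 = -4/3 + 2*f)
p(l, N) = -6 + l
z(Q, q) = -61 + q + 2*Q (z(Q, q) = (Q + q) + (-61 + Q) = -61 + q + 2*Q)
S(w, H) = (H + w)*(-6 + H + w) (S(w, H) = (w + (-6 + H))*(H + w) = (-6 + H + w)*(H + w) = (H + w)*(-6 + H + w))
z(16, 1/71) - S(67, o(-13, 13)) = (-61 + 1/71 + 2*16) - (67² + (-4/3 + 2*13)*67 + (-4/3 + 2*13)*(-6 + (-4/3 + 2*13)) + 67*(-6 + (-4/3 + 2*13))) = (-61 + 1/71 + 32) - (4489 + (-4/3 + 26)*67 + (-4/3 + 26)*(-6 + (-4/3 + 26)) + 67*(-6 + (-4/3 + 26))) = -2058/71 - (4489 + (74/3)*67 + 74*(-6 + 74/3)/3 + 67*(-6 + 74/3)) = -2058/71 - (4489 + 4958/3 + (74/3)*(56/3) + 67*(56/3)) = -2058/71 - (4489 + 4958/3 + 4144/9 + 3752/3) = -2058/71 - 1*70675/9 = -2058/71 - 70675/9 = -5036447/639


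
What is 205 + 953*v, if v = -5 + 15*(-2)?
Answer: -33150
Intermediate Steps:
v = -35 (v = -5 - 30 = -35)
205 + 953*v = 205 + 953*(-35) = 205 - 33355 = -33150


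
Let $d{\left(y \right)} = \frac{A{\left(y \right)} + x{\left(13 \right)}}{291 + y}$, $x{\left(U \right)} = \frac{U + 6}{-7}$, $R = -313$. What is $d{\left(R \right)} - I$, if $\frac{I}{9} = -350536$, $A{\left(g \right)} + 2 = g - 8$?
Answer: $\frac{242922588}{77} \approx 3.1548 \cdot 10^{6}$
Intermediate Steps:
$A{\left(g \right)} = -10 + g$ ($A{\left(g \right)} = -2 + \left(g - 8\right) = -2 + \left(-8 + g\right) = -10 + g$)
$x{\left(U \right)} = - \frac{6}{7} - \frac{U}{7}$ ($x{\left(U \right)} = \left(6 + U\right) \left(- \frac{1}{7}\right) = - \frac{6}{7} - \frac{U}{7}$)
$I = -3154824$ ($I = 9 \left(-350536\right) = -3154824$)
$d{\left(y \right)} = \frac{- \frac{89}{7} + y}{291 + y}$ ($d{\left(y \right)} = \frac{\left(-10 + y\right) - \frac{19}{7}}{291 + y} = \frac{- \frac{89}{7} + y}{291 + y}$)
$d{\left(R \right)} - I = \frac{- \frac{89}{7} - 313}{291 - 313} - -3154824 = \frac{1}{-22} \left(- \frac{2280}{7}\right) + 3154824 = \left(- \frac{1}{22}\right) \left(- \frac{2280}{7}\right) + 3154824 = \frac{1140}{77} + 3154824 = \frac{242922588}{77}$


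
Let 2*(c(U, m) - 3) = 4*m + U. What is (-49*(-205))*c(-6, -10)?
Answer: -200900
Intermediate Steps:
c(U, m) = 3 + U/2 + 2*m (c(U, m) = 3 + (4*m + U)/2 = 3 + (U + 4*m)/2 = 3 + (U/2 + 2*m) = 3 + U/2 + 2*m)
(-49*(-205))*c(-6, -10) = (-49*(-205))*(3 + (½)*(-6) + 2*(-10)) = 10045*(3 - 3 - 20) = 10045*(-20) = -200900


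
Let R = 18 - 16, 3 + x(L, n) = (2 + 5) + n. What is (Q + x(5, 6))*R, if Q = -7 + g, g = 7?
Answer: 20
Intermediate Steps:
x(L, n) = 4 + n (x(L, n) = -3 + ((2 + 5) + n) = -3 + (7 + n) = 4 + n)
Q = 0 (Q = -7 + 7 = 0)
R = 2
(Q + x(5, 6))*R = (0 + (4 + 6))*2 = (0 + 10)*2 = 10*2 = 20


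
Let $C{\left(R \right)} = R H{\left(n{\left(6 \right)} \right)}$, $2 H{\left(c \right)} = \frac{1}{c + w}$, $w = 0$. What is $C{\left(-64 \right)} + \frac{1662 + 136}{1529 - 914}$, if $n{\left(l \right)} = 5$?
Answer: $- \frac{2138}{615} \approx -3.4764$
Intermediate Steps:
$H{\left(c \right)} = \frac{1}{2 c}$ ($H{\left(c \right)} = \frac{1}{2 \left(c + 0\right)} = \frac{1}{2 c}$)
$C{\left(R \right)} = \frac{R}{10}$ ($C{\left(R \right)} = R \frac{1}{2 \cdot 5} = R \frac{1}{2} \cdot \frac{1}{5} = R \frac{1}{10} = \frac{R}{10}$)
$C{\left(-64 \right)} + \frac{1662 + 136}{1529 - 914} = \frac{1}{10} \left(-64\right) + \frac{1662 + 136}{1529 - 914} = - \frac{32}{5} + \frac{1798}{615} = - \frac{2138}{615}$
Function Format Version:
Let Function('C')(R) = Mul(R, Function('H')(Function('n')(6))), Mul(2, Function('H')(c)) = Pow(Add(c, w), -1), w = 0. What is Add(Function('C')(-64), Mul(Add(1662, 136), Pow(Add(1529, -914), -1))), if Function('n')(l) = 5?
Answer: Rational(-2138, 615) ≈ -3.4764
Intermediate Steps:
Function('H')(c) = Mul(Rational(1, 2), Pow(c, -1)) (Function('H')(c) = Mul(Rational(1, 2), Pow(Add(c, 0), -1)) = Mul(Rational(1, 2), Pow(c, -1)))
Function('C')(R) = Mul(Rational(1, 10), R) (Function('C')(R) = Mul(R, Mul(Rational(1, 2), Pow(5, -1))) = Mul(R, Mul(Rational(1, 2), Rational(1, 5))) = Mul(R, Rational(1, 10)) = Mul(Rational(1, 10), R))
Add(Function('C')(-64), Mul(Add(1662, 136), Pow(Add(1529, -914), -1))) = Add(Mul(Rational(1, 10), -64), Mul(Add(1662, 136), Pow(Add(1529, -914), -1))) = Add(Rational(-32, 5), Mul(1798, Pow(615, -1))) = Add(Rational(-32, 5), Mul(1798, Rational(1, 615))) = Add(Rational(-32, 5), Rational(1798, 615)) = Rational(-2138, 615)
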